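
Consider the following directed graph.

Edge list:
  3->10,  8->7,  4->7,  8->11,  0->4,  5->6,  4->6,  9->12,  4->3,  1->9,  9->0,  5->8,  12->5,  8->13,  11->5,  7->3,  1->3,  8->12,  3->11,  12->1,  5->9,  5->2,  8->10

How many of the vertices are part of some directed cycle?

A vertex is on a directed cycle iff it belongs to a strongly connected component of size ≥ 2 (or has a self-loop).
The vertices on cycles are {0, 1, 3, 4, 5, 7, 8, 9, 11, 12} — 10 in total.

10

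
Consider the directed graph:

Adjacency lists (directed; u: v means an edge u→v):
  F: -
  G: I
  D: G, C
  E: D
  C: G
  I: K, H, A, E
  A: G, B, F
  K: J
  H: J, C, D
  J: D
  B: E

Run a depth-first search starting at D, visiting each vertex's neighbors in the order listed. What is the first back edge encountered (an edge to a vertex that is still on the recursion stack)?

J->D

DFS from D (visiting each vertex's neighbors in the order listed); mark gray on enter, black on exit:
D gray
  G gray
    I gray
      K gray
        J gray
          J→D: D is gray → back edge
First back edge: J → D.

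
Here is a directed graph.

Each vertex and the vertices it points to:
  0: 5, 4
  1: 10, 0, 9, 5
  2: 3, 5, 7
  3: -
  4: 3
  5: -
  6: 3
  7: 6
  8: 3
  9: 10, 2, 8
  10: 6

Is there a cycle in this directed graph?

No

DFS with white/gray/black marking, starting from 0:
0 gray
  5 gray
  5 black
  4 gray
    3 gray
    3 black
  4 black
0 black
1 gray
  10 gray
    6 gray
      6→3: 3 black — skip
    6 black
  10 black
  1→0: 0 black — skip
  9 gray
    9→10: 10 black — skip
    2 gray
      2→3: 3 black — skip
      2→5: 5 black — skip
      7 gray
        7→6: 6 black — skip
      7 black
    2 black
    8 gray
      8→3: 3 black — skip
    8 black
  9 black
  1→5: 5 black — skip
1 black
Every edge goes to a white or black vertex — no back edge, so the graph is acyclic.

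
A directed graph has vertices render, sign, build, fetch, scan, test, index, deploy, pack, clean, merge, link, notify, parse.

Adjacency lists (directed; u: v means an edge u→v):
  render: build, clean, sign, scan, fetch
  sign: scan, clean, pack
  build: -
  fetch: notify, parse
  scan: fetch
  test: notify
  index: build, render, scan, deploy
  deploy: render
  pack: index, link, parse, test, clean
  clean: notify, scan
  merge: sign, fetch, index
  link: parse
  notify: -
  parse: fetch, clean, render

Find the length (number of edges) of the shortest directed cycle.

2

For each vertex v, BFS finds the shortest path from v back to v.
The shortest such closed walk is parse → fetch → parse, length 2.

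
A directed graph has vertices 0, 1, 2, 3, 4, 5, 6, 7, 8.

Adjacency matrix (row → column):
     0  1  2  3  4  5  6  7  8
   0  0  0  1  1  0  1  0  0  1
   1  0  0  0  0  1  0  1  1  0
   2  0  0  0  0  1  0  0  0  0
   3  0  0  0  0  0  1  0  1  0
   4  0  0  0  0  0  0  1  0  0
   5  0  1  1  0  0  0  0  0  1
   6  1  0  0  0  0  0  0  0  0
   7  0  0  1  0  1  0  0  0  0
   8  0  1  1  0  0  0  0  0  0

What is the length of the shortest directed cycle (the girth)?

For each vertex v, BFS finds the shortest path from v back to v.
The shortest such closed walk is 0 → 5 → 1 → 6 → 0, length 4.

4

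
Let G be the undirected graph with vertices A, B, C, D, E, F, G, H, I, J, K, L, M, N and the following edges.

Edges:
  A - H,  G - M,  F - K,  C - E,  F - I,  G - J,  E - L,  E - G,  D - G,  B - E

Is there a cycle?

DFS, tracking each vertex's parent; an edge to a visited non-parent vertex closes a cycle.
Start from D:
visit D (parent –)
  visit G (parent D)
    visit J (parent G)
      J–G: parent, skip
    visit E (parent G)
      visit C (parent E)
        C–E: parent, skip
      E–G: parent, skip
      visit B (parent E)
        B–E: parent, skip
      visit L (parent E)
        L–E: parent, skip
    G–D: parent, skip
    visit M (parent G)
      M–G: parent, skip
visit A (parent –)
  visit H (parent A)
    H–A: parent, skip
visit F (parent –)
  visit I (parent F)
    I–F: parent, skip
  visit K (parent F)
    K–F: parent, skip
visit N (parent –)
No non-parent visited neighbor found — the graph is a forest.

No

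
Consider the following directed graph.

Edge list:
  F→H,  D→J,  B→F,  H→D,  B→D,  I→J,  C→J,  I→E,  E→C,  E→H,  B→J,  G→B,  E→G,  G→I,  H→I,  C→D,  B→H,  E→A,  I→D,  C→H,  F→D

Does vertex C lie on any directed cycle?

C is on a cycle iff C can reach itself via ≥1 edge.
C → H → I → E → C — yes.

Yes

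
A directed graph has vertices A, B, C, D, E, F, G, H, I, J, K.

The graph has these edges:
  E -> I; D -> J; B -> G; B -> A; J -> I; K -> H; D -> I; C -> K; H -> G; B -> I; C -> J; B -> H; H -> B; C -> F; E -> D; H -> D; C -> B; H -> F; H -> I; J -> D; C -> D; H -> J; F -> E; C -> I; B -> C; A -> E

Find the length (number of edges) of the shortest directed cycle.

2

For each vertex v, BFS finds the shortest path from v back to v.
The shortest such closed walk is C → B → C, length 2.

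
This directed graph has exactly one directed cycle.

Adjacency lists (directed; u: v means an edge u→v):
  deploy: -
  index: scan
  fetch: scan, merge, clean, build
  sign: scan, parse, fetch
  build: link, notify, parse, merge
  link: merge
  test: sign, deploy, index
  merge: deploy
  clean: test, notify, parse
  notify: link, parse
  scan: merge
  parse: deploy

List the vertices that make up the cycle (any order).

sign, test, clean, fetch

DFS with gray/black marking from clean:
clean gray
  test gray
    sign gray
      scan gray
        merge gray
          deploy gray
          deploy black
        merge black
      scan black
      parse gray
        parse→deploy: deploy black — skip
      parse black
      fetch gray
        fetch→scan: scan black — skip
        fetch→merge: merge black — skip
        fetch→clean: clean is gray → back edge
Back edge closes the cycle clean → test → sign → fetch → clean; its vertices are {sign, test, clean, fetch}.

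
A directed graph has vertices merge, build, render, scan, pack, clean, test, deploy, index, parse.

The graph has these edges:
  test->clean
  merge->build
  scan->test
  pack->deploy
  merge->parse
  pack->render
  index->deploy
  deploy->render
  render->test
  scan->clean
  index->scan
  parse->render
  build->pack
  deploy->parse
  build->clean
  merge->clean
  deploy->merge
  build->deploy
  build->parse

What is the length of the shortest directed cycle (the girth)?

3

For each vertex v, BFS finds the shortest path from v back to v.
The shortest such closed walk is deploy → merge → build → deploy, length 3.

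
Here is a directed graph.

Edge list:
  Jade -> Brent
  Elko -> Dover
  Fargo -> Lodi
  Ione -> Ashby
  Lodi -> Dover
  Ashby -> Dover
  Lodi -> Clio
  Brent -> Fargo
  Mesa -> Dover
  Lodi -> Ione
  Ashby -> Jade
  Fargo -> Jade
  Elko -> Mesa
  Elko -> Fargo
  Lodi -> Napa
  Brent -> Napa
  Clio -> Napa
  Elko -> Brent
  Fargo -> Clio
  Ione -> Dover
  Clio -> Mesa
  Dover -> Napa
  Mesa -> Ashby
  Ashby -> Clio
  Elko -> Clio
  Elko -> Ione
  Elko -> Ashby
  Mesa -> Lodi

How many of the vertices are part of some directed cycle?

8

A vertex is on a directed cycle iff it belongs to a strongly connected component of size ≥ 2 (or has a self-loop).
The vertices on cycles are {Clio, Ione, Jade, Lodi, Mesa, Ashby, Brent, Fargo} — 8 in total.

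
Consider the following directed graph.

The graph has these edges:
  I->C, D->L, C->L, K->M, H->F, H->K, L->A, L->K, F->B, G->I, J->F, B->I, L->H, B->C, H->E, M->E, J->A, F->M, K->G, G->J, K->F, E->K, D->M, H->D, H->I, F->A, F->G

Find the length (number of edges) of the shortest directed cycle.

3

For each vertex v, BFS finds the shortest path from v back to v.
The shortest such closed walk is L → H → D → L, length 3.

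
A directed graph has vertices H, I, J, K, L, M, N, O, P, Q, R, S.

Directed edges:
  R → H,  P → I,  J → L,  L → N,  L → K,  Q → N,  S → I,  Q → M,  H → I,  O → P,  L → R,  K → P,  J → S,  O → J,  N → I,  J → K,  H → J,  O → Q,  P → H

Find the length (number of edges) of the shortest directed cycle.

For each vertex v, BFS finds the shortest path from v back to v.
The shortest such closed walk is J → K → P → H → J, length 4.

4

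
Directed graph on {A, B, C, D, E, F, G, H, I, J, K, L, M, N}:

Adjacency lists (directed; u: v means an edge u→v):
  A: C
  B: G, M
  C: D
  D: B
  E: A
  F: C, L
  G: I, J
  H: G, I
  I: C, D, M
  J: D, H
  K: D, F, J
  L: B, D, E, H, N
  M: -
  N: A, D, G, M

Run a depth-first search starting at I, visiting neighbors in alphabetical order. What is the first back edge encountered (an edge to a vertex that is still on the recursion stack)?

G->I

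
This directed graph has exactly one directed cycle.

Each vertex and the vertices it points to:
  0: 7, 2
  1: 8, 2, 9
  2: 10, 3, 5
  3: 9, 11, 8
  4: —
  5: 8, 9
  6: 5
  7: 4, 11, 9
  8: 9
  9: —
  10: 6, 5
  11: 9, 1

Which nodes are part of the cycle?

1, 2, 3, 11

DFS with gray/black marking from 2:
2 gray
  10 gray
    6 gray
      5 gray
        8 gray
          9 gray
          9 black
        8 black
        5→9: 9 black — skip
      5 black
    6 black
    10→5: 5 black — skip
  10 black
  3 gray
    3→9: 9 black — skip
    11 gray
      11→9: 9 black — skip
      1 gray
        1→8: 8 black — skip
        1→2: 2 is gray → back edge
Back edge closes the cycle 2 → 3 → 11 → 1 → 2; its vertices are {1, 2, 3, 11}.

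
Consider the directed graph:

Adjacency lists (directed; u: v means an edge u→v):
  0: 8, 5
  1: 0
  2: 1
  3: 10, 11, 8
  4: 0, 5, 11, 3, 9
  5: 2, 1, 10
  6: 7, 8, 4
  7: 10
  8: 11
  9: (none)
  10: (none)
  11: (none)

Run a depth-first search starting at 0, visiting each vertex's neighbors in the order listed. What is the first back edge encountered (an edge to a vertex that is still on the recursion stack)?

1→0

DFS from 0 (visiting each vertex's neighbors in the order listed); mark gray on enter, black on exit:
0 gray
  8 gray
    11 gray
    11 black
  8 black
  5 gray
    2 gray
      1 gray
        1→0: 0 is gray → back edge
First back edge: 1 → 0.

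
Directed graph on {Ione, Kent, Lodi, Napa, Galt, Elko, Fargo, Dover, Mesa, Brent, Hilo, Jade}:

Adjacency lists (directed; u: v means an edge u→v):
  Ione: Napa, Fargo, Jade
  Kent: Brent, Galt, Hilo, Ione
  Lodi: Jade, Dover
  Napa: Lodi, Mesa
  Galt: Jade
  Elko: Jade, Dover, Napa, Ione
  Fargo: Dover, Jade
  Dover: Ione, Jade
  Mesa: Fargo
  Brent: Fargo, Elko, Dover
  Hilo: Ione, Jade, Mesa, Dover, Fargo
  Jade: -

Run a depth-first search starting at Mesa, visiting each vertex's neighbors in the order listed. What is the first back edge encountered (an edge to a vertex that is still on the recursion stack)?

Lodi→Dover

DFS from Mesa (visiting each vertex's neighbors in the order listed); mark gray on enter, black on exit:
Mesa gray
  Fargo gray
    Dover gray
      Ione gray
        Napa gray
          Lodi gray
            Jade gray
            Jade black
            Lodi→Dover: Dover is gray → back edge
First back edge: Lodi → Dover.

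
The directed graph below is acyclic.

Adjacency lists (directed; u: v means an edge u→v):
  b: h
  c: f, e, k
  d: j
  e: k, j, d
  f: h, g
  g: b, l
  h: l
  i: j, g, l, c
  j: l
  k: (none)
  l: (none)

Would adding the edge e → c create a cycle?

Adding e→c creates a cycle iff c can already reach e.
Path from c: c → e.
So c → … → e → c is a cycle.

Yes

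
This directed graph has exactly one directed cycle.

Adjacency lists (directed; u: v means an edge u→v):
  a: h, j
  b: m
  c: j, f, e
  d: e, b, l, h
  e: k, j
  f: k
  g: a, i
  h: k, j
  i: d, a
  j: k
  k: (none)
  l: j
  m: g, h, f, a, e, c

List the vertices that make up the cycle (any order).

b, d, g, i, m

DFS with gray/black marking from m:
m gray
  g gray
    a gray
      h gray
        k gray
        k black
        j gray
          j→k: k black — skip
        j black
      h black
      a→j: j black — skip
    a black
    i gray
      d gray
        e gray
          e→k: k black — skip
          e→j: j black — skip
        e black
        b gray
          b→m: m is gray → back edge
Back edge closes the cycle m → g → i → d → b → m; its vertices are {b, d, g, i, m}.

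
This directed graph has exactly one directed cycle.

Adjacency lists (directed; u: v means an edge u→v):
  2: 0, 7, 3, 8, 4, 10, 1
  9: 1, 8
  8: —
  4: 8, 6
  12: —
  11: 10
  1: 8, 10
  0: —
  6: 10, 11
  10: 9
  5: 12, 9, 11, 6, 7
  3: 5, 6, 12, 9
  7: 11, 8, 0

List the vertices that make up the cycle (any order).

1, 9, 10

DFS with gray/black marking from 1:
1 gray
  8 gray
  8 black
  10 gray
    9 gray
      9→1: 1 is gray → back edge
Back edge closes the cycle 1 → 10 → 9 → 1; its vertices are {1, 9, 10}.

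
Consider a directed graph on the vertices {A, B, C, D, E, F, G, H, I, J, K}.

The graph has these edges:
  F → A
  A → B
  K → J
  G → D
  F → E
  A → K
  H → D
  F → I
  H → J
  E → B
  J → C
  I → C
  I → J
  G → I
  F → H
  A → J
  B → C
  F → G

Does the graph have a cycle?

No

DFS with white/gray/black marking, starting from A:
A gray
  J gray
    C gray
    C black
  J black
  B gray
    B→C: C black — skip
  B black
  K gray
    K→J: J black — skip
  K black
A black
D gray
D black
E gray
  E→B: B black — skip
E black
F gray
  I gray
    I→C: C black — skip
    I→J: J black — skip
  I black
  F→E: E black — skip
  H gray
    H→J: J black — skip
    H→D: D black — skip
  H black
  G gray
    G→I: I black — skip
    G→D: D black — skip
  G black
  F→A: A black — skip
F black
Every edge goes to a white or black vertex — no back edge, so the graph is acyclic.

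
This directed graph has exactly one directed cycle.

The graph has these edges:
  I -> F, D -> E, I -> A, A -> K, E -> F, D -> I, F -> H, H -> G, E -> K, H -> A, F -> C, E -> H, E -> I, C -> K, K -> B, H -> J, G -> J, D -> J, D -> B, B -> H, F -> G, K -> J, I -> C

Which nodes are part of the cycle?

A, B, H, K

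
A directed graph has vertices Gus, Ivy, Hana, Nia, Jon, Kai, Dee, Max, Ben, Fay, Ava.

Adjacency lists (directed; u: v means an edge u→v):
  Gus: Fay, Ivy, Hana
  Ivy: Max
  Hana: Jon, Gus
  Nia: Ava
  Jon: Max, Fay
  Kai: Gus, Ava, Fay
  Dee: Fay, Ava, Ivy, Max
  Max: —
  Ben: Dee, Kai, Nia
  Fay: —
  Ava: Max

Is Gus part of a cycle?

Gus is on a cycle iff Gus can reach itself via ≥1 edge.
Gus → Hana → Gus — yes.

Yes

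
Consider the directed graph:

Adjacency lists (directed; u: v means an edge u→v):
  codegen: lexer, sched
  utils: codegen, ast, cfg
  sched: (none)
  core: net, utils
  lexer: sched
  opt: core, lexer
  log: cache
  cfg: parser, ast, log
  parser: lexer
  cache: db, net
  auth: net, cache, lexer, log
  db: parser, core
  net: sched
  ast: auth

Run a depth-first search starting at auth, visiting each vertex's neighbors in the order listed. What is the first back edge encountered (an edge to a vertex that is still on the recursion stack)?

DFS from auth (visiting each vertex's neighbors in the order listed); mark gray on enter, black on exit:
auth gray
  net gray
    sched gray
    sched black
  net black
  cache gray
    db gray
      parser gray
        lexer gray
          lexer→sched: sched black — skip
        lexer black
      parser black
      core gray
        core→net: net black — skip
        utils gray
          codegen gray
            codegen→lexer: lexer black — skip
            codegen→sched: sched black — skip
          codegen black
          ast gray
            ast→auth: auth is gray → back edge
First back edge: ast → auth.

ast->auth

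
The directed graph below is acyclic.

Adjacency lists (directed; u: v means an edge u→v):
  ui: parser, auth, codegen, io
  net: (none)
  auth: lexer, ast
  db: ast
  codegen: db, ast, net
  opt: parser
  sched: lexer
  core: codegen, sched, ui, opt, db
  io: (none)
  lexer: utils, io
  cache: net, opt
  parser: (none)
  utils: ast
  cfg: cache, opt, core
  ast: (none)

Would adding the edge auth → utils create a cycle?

Adding auth→utils creates a cycle iff utils can already reach auth.
Explore from utils: no path reaches auth. The graph stays acyclic.

No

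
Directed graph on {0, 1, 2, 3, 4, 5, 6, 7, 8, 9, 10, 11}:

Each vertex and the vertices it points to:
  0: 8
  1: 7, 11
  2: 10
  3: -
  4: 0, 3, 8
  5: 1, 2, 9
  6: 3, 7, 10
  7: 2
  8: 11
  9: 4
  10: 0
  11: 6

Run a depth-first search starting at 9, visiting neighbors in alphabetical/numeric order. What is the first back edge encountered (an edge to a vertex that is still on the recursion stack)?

DFS from 9 (visiting neighbors in alphabetical/numeric order); mark gray on enter, black on exit:
9 gray
  4 gray
    0 gray
      8 gray
        11 gray
          6 gray
            3 gray
            3 black
            7 gray
              2 gray
                10 gray
                  10→0: 0 is gray → back edge
First back edge: 10 → 0.

10->0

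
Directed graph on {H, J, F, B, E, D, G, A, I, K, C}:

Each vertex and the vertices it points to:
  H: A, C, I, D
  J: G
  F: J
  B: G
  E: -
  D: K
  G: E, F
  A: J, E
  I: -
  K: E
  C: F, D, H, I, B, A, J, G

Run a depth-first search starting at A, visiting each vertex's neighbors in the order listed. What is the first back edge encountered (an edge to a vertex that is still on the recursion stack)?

F->J

DFS from A (visiting each vertex's neighbors in the order listed); mark gray on enter, black on exit:
A gray
  J gray
    G gray
      E gray
      E black
      F gray
        F→J: J is gray → back edge
First back edge: F → J.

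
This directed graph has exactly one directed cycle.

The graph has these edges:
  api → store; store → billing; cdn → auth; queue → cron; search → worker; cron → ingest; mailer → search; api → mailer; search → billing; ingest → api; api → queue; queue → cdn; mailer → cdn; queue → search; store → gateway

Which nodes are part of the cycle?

DFS with gray/black marking from ingest:
ingest gray
  api gray
    mailer gray
      search gray
        billing gray
        billing black
        worker gray
        worker black
      search black
      cdn gray
        auth gray
        auth black
      cdn black
    mailer black
    store gray
      store→billing: billing black — skip
      gateway gray
      gateway black
    store black
    queue gray
      cron gray
        cron→ingest: ingest is gray → back edge
Back edge closes the cycle ingest → api → queue → cron → ingest; its vertices are {api, cron, queue, ingest}.

api, cron, queue, ingest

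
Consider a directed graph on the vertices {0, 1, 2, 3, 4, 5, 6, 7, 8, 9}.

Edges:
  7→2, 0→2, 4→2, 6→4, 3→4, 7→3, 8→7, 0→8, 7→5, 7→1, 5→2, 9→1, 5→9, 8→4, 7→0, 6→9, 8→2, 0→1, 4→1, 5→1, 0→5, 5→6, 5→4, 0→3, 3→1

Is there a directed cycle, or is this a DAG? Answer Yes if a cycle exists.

Yes

DFS with white/gray/black marking, starting from 4:
4 gray
  2 gray
  2 black
  1 gray
  1 black
4 black
0 gray
  0→2: 2 black — skip
  3 gray
    3→1: 1 black — skip
    3→4: 4 black — skip
  3 black
  0→1: 1 black — skip
  5 gray
    5→2: 2 black — skip
    5→4: 4 black — skip
    6 gray
      9 gray
        9→1: 1 black — skip
      9 black
      6→4: 4 black — skip
    6 black
    5→1: 1 black — skip
    5→9: 9 black — skip
  5 black
  8 gray
    7 gray
      7→2: 2 black — skip
      7→1: 1 black — skip
      7→0: 0 is gray → back edge
Back edge found, so a cycle exists: 0 → 8 → 7 → 0.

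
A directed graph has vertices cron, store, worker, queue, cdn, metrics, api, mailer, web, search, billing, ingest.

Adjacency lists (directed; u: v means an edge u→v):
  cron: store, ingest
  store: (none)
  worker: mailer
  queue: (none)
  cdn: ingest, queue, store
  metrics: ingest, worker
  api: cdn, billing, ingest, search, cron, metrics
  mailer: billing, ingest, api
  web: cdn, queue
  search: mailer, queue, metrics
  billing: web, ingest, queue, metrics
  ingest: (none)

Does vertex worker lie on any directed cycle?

Yes

worker is on a cycle iff worker can reach itself via ≥1 edge.
worker → mailer → billing → metrics → worker — yes.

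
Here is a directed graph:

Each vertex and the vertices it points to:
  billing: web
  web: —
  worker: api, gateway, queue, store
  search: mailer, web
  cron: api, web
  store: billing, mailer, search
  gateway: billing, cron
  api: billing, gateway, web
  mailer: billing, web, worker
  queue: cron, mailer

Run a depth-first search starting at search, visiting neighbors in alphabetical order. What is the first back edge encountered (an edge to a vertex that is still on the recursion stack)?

cron→api

DFS from search (visiting neighbors in alphabetical order); mark gray on enter, black on exit:
search gray
  mailer gray
    billing gray
      web gray
      web black
    billing black
    mailer→web: web black — skip
    worker gray
      api gray
        api→billing: billing black — skip
        gateway gray
          gateway→billing: billing black — skip
          cron gray
            cron→api: api is gray → back edge
First back edge: cron → api.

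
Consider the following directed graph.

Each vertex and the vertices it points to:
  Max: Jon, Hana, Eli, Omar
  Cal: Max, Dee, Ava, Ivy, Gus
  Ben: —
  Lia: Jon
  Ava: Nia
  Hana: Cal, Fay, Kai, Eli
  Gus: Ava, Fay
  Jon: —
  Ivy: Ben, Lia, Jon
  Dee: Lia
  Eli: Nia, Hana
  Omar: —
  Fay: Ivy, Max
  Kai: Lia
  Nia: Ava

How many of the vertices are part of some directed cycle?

8

A vertex is on a directed cycle iff it belongs to a strongly connected component of size ≥ 2 (or has a self-loop).
The vertices on cycles are {Ava, Cal, Eli, Fay, Gus, Max, Nia, Hana} — 8 in total.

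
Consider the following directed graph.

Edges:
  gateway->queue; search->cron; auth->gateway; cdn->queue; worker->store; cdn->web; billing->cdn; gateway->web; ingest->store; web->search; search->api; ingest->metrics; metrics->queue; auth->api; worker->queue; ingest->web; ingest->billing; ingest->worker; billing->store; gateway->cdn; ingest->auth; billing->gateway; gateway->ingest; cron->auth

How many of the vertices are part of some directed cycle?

8

A vertex is on a directed cycle iff it belongs to a strongly connected component of size ≥ 2 (or has a self-loop).
The vertices on cycles are {cdn, web, auth, cron, ingest, search, billing, gateway} — 8 in total.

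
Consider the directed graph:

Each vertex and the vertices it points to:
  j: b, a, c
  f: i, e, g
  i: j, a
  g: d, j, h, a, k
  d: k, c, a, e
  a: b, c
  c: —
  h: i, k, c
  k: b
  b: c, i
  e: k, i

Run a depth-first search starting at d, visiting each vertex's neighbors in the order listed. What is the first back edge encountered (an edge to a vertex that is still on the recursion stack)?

DFS from d (visiting each vertex's neighbors in the order listed); mark gray on enter, black on exit:
d gray
  k gray
    b gray
      c gray
      c black
      i gray
        j gray
          j→b: b is gray → back edge
First back edge: j → b.

j→b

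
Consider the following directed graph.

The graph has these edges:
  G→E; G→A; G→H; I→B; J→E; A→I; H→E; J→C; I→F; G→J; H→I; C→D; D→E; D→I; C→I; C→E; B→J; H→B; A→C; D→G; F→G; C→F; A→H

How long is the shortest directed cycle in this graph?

4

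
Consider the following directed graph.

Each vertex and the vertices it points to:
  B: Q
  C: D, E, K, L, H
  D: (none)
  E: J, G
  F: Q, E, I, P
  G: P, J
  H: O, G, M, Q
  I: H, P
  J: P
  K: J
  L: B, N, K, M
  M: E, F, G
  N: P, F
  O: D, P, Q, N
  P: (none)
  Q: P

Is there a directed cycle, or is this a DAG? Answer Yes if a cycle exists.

Yes

DFS with white/gray/black marking, starting from L:
L gray
  B gray
    Q gray
      P gray
      P black
    Q black
  B black
  N gray
    N→P: P black — skip
    F gray
      F→Q: Q black — skip
      E gray
        J gray
          J→P: P black — skip
        J black
        G gray
          G→P: P black — skip
          G→J: J black — skip
        G black
      E black
      I gray
        H gray
          O gray
            D gray
            D black
            O→P: P black — skip
            O→Q: Q black — skip
            O→N: N is gray → back edge
Back edge found, so a cycle exists: N → F → I → H → O → N.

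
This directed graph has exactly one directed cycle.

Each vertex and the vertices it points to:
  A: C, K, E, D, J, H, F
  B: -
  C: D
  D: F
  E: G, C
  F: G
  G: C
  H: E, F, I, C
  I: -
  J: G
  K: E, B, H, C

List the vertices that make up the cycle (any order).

C, D, F, G

DFS with gray/black marking from D:
D gray
  F gray
    G gray
      C gray
        C→D: D is gray → back edge
Back edge closes the cycle D → F → G → C → D; its vertices are {C, D, F, G}.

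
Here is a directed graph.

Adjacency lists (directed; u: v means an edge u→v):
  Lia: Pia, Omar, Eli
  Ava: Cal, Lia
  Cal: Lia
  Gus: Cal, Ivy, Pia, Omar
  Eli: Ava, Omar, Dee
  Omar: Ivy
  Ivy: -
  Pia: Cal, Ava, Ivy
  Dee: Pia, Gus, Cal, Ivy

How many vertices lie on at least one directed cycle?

7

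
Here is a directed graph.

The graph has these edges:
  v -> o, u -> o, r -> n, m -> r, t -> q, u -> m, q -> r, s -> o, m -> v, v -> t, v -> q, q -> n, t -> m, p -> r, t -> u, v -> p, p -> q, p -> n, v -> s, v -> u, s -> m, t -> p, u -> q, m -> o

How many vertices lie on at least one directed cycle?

5

A vertex is on a directed cycle iff it belongs to a strongly connected component of size ≥ 2 (or has a self-loop).
The vertices on cycles are {m, s, t, u, v} — 5 in total.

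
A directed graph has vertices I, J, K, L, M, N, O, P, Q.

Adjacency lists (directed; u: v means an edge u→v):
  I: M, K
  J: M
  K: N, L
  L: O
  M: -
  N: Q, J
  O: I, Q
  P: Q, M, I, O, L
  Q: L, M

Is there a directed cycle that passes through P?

No

P lies on a cycle iff there is a path from P back to itself.
Exploring from P, it never reaches itself; equivalently, its strongly connected component is a singleton.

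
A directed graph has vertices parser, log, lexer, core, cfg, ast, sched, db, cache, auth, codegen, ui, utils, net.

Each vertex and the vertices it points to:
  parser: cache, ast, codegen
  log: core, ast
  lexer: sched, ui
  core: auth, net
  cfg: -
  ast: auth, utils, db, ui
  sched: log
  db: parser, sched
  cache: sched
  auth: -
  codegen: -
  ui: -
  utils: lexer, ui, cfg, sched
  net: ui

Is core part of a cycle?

No

core lies on a cycle iff there is a path from core back to itself.
Exploring from core, it never reaches itself; equivalently, its strongly connected component is a singleton.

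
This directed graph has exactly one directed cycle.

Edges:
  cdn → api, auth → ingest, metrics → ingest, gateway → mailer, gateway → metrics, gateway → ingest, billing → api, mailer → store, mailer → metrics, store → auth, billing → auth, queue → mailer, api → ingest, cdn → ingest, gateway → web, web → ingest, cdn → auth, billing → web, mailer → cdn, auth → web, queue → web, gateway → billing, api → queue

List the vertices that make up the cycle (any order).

api, cdn, queue, mailer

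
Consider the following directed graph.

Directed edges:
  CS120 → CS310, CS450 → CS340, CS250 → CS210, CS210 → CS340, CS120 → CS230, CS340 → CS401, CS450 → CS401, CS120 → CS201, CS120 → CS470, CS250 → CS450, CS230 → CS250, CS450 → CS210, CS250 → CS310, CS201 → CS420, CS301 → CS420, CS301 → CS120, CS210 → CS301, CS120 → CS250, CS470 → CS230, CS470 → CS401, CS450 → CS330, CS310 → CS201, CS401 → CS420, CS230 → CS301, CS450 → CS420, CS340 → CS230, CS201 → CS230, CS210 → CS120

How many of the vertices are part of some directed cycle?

10

A vertex is on a directed cycle iff it belongs to a strongly connected component of size ≥ 2 (or has a self-loop).
The vertices on cycles are {CS120, CS201, CS210, CS230, CS250, CS301, CS310, CS340, CS450, CS470} — 10 in total.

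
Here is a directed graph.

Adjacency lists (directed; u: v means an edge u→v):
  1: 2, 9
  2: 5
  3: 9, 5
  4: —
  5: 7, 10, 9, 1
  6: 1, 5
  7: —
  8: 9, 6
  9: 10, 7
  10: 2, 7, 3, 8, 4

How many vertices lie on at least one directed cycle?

8

A vertex is on a directed cycle iff it belongs to a strongly connected component of size ≥ 2 (or has a self-loop).
The vertices on cycles are {1, 2, 3, 5, 6, 8, 9, 10} — 8 in total.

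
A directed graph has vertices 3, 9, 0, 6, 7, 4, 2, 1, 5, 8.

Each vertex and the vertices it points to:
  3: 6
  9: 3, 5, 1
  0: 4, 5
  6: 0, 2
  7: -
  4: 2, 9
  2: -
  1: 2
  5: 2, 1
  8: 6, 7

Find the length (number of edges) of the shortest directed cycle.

5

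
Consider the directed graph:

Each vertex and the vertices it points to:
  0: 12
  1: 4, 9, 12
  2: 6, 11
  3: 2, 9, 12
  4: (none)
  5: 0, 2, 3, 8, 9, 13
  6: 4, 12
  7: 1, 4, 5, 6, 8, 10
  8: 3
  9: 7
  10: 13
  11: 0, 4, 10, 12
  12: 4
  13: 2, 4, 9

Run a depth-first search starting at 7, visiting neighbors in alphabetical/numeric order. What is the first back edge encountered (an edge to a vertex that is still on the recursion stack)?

9→7

DFS from 7 (visiting neighbors in alphabetical/numeric order); mark gray on enter, black on exit:
7 gray
  1 gray
    4 gray
    4 black
    9 gray
      9→7: 7 is gray → back edge
First back edge: 9 → 7.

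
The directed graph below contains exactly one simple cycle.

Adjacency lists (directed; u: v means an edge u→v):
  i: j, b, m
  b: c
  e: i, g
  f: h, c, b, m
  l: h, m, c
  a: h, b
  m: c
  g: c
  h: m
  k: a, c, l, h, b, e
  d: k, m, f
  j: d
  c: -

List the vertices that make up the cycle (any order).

d, e, i, j, k

DFS with gray/black marking from d:
d gray
  k gray
    a gray
      h gray
        m gray
          c gray
          c black
        m black
      h black
      b gray
        b→c: c black — skip
      b black
    a black
    k→c: c black — skip
    l gray
      l→h: h black — skip
      l→m: m black — skip
      l→c: c black — skip
    l black
    k→h: h black — skip
    k→b: b black — skip
    e gray
      i gray
        j gray
          j→d: d is gray → back edge
Back edge closes the cycle d → k → e → i → j → d; its vertices are {d, e, i, j, k}.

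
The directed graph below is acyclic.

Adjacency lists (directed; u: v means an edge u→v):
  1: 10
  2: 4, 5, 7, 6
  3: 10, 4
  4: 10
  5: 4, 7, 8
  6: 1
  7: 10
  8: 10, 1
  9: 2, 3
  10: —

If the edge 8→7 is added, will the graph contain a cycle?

No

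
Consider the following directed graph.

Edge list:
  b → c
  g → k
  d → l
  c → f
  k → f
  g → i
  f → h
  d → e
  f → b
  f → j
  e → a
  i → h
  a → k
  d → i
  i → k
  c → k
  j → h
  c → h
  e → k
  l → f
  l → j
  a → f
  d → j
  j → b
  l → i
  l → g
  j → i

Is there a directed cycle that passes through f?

Yes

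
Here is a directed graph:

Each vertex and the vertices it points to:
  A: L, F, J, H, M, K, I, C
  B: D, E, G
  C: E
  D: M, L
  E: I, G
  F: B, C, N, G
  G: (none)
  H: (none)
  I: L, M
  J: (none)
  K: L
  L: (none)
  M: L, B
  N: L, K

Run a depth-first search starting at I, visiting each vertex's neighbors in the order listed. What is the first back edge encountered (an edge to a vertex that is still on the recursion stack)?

DFS from I (visiting each vertex's neighbors in the order listed); mark gray on enter, black on exit:
I gray
  L gray
  L black
  M gray
    M→L: L black — skip
    B gray
      D gray
        D→M: M is gray → back edge
First back edge: D → M.

D→M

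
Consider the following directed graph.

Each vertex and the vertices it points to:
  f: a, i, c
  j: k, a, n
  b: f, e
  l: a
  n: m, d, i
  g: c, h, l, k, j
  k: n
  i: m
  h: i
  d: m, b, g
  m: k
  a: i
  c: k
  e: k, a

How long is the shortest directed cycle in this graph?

3

For each vertex v, BFS finds the shortest path from v back to v.
The shortest such closed walk is m → k → n → m, length 3.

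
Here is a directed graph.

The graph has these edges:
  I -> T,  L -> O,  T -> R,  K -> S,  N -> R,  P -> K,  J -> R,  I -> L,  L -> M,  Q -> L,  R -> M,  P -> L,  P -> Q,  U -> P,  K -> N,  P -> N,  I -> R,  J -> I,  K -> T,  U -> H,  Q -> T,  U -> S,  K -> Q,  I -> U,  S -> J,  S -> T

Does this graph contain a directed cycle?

DFS with white/gray/black marking, starting from T:
T gray
  R gray
    M gray
    M black
  R black
T black
H gray
H black
I gray
  L gray
    O gray
    O black
    L→M: M black — skip
  L black
  I→R: R black — skip
  U gray
    U→H: H black — skip
    S gray
      S→T: T black — skip
      J gray
        J→R: R black — skip
        J→I: I is gray → back edge
Back edge found, so a cycle exists: I → U → S → J → I.

Yes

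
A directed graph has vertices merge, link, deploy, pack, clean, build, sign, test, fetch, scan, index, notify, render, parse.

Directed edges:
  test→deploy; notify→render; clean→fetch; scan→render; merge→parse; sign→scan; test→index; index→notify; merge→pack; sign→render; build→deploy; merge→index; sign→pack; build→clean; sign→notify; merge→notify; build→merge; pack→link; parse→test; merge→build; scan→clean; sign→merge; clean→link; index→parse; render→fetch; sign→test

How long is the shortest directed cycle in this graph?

2

For each vertex v, BFS finds the shortest path from v back to v.
The shortest such closed walk is merge → build → merge, length 2.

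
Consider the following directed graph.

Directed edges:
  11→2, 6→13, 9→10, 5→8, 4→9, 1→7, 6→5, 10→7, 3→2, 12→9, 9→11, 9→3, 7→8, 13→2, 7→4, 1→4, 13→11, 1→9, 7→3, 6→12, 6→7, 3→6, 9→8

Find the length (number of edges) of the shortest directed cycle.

3

For each vertex v, BFS finds the shortest path from v back to v.
The shortest such closed walk is 7 → 3 → 6 → 7, length 3.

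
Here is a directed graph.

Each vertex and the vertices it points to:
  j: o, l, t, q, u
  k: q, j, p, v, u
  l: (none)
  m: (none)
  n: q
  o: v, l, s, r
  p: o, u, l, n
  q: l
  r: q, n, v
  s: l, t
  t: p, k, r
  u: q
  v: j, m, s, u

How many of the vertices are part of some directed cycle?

8

A vertex is on a directed cycle iff it belongs to a strongly connected component of size ≥ 2 (or has a self-loop).
The vertices on cycles are {j, k, o, p, r, s, t, v} — 8 in total.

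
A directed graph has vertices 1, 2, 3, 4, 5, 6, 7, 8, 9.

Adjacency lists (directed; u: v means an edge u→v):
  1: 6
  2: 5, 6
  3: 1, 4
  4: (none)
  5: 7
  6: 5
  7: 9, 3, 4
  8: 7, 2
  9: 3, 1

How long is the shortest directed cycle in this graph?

5

For each vertex v, BFS finds the shortest path from v back to v.
The shortest such closed walk is 7 → 3 → 1 → 6 → 5 → 7, length 5.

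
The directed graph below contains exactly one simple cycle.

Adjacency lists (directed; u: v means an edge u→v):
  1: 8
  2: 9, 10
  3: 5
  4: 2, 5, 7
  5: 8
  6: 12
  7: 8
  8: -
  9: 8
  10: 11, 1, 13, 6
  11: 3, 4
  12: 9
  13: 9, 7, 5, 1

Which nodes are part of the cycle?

2, 4, 10, 11

DFS with gray/black marking from 10:
10 gray
  11 gray
    3 gray
      5 gray
        8 gray
        8 black
      5 black
    3 black
    4 gray
      2 gray
        9 gray
          9→8: 8 black — skip
        9 black
        2→10: 10 is gray → back edge
Back edge closes the cycle 10 → 11 → 4 → 2 → 10; its vertices are {2, 4, 10, 11}.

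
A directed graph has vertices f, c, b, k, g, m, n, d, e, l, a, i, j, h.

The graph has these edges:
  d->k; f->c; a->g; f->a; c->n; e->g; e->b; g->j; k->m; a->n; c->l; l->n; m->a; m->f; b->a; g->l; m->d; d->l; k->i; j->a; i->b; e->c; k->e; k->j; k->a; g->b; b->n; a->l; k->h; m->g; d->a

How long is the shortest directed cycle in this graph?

3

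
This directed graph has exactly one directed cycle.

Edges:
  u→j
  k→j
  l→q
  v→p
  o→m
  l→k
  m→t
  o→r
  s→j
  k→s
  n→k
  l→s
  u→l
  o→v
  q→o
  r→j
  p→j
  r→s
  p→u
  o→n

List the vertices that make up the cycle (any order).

l, o, p, q, u, v

DFS with gray/black marking from o:
o gray
  r gray
    s gray
      j gray
      j black
    s black
    r→j: j black — skip
  r black
  n gray
    k gray
      k→j: j black — skip
      k→s: s black — skip
    k black
  n black
  v gray
    p gray
      p→j: j black — skip
      u gray
        u→j: j black — skip
        l gray
          l→k: k black — skip
          l→s: s black — skip
          q gray
            q→o: o is gray → back edge
Back edge closes the cycle o → v → p → u → l → q → o; its vertices are {l, o, p, q, u, v}.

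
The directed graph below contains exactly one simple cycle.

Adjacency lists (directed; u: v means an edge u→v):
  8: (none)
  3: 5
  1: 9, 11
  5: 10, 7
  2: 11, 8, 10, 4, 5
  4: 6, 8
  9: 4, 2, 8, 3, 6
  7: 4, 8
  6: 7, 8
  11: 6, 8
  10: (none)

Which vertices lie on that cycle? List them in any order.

4, 6, 7

DFS with gray/black marking from 6:
6 gray
  7 gray
    4 gray
      4→6: 6 is gray → back edge
Back edge closes the cycle 6 → 7 → 4 → 6; its vertices are {4, 6, 7}.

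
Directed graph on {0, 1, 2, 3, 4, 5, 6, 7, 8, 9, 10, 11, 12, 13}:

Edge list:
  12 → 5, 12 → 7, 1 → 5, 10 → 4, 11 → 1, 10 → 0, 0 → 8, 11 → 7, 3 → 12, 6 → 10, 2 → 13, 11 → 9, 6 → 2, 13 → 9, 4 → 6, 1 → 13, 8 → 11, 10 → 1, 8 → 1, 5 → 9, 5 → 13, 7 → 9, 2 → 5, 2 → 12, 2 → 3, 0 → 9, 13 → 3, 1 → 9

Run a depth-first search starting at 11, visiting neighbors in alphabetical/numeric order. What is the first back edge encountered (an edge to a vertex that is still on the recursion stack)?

12→5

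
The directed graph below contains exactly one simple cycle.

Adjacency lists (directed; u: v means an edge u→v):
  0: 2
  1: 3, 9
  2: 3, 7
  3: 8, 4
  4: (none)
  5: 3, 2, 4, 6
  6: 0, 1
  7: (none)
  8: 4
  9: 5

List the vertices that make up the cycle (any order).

1, 5, 6, 9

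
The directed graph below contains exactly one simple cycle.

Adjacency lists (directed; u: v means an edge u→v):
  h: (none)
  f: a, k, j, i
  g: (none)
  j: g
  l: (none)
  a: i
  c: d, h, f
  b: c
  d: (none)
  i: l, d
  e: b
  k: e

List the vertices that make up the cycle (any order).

b, c, e, f, k

DFS with gray/black marking from c:
c gray
  d gray
  d black
  h gray
  h black
  f gray
    a gray
      i gray
        l gray
        l black
        i→d: d black — skip
      i black
    a black
    k gray
      e gray
        b gray
          b→c: c is gray → back edge
Back edge closes the cycle c → f → k → e → b → c; its vertices are {b, c, e, f, k}.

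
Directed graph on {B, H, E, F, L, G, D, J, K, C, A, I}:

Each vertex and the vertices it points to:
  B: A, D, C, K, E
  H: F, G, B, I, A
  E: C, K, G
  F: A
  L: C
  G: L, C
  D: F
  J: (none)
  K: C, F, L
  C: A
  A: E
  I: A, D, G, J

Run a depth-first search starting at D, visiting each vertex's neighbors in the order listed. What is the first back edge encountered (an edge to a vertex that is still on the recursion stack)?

DFS from D (visiting each vertex's neighbors in the order listed); mark gray on enter, black on exit:
D gray
  F gray
    A gray
      E gray
        C gray
          C→A: A is gray → back edge
First back edge: C → A.

C→A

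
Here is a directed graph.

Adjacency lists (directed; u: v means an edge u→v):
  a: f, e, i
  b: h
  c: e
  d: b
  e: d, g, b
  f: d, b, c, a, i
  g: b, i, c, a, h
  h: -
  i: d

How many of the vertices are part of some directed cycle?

5

A vertex is on a directed cycle iff it belongs to a strongly connected component of size ≥ 2 (or has a self-loop).
The vertices on cycles are {a, c, e, f, g} — 5 in total.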